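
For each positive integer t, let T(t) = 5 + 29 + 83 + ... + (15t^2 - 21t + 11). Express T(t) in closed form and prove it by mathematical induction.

We claim T(t) = t(5t^2 - 3t + 3) for all t ≥ 1.
Base step (t = 1): T(1) = 5, and the closed form gives 5. They agree.
For the inductive step, assume it holds for an arbitrary k ≥ 1, so T(k) = k(5k^2 - 3k + 3).
Then T(k+1) = T(k) + (15k^2 + 9k + 5) = (k(5k^2 - 3k + 3)) + (15k^2 + 9k + 5).
Simplifying, T(k+1) = (k + 1)(5k^2 + 7k + 5) = (k+1)(5(k+1)^2 - 3(k+1) + 3),
which is the closed form with t = k+1.
By induction, the statement is established for all t ≥ 1.

T(t) = t(5t^2 - 3t + 3)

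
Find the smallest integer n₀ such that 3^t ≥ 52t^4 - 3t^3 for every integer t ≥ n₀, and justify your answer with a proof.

n₀ = 13

At t = 12: 531441 < 1073088, so the inequality fails and n₀ ≥ 13. We prove 3^t ≥ 52t^4 - 3t^3 for all t ≥ 13.
For the base case t = 13: 3^t = 1594323 and 52t^4 - 3t^3 = 1478581, so 1594323 ≥ 1478581.
Suppose the result is true for t = j, so 3^j ≥ 52j^4 - 3j^3.
Then 3^(j + 1) = 3·(3^j) ≥ 3·(52j^4 - 3j^3).
Also, for j ≥ 13 we have 3·(52j^4 - 3j^3) ≥ 52(j+1)^4 - 3(j+1)^3, since 3·(52j^4 - 3j^3) − (52(j+1)^4 - 3(j+1)^3) = 104j^4 - 214j^3 - 303j^2 - 199j - 49, which is nonnegative for all j ≥ 13.
Combining, 3^(j + 1) ≥ 52(j+1)^4 - 3(j+1)^3.
By induction, the statement is established for all t ≥ 13.
Hence the smallest such n₀ is 13.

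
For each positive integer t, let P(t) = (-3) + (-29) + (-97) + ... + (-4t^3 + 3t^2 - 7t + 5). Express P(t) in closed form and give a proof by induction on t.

We claim P(t) = -t(t^3 + t^2 + 3t - 2) for all t ≥ 1.
When t = 1: P(1) = -3, and the closed form gives -3. They agree.
Inductive step: suppose the statement holds for some i ≥ 1, so P(i) = i(-i^3 - i^2 - 3i + 2).
Then P(i+1) = P(i) + (-4i^3 - 9i^2 - 13i - 3) = (i(-i^3 - i^2 - 3i + 2)) + (-4i^3 - 9i^2 - 13i - 3).
Simplifying, P(i+1) = -(i + 1)(i^3 + 4i^2 + 8i + 3) = -(i+1)((i+1)^3 + (i+1)^2 + 3(i+1) - 2),
which is the closed form with t = i+1.
Hence, by induction on t, the claim holds for every t ≥ 1.

P(t) = -t(t^3 + t^2 + 3t - 2)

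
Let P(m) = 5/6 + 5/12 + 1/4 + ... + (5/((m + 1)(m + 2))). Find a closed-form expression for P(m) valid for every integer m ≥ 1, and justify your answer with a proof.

We claim P(m) = 5m/(2(m + 2)) for all m ≥ 1.
When m = 1: P(1) = 5/6, and the closed form gives 5/6. They agree.
Suppose the result is true for m = k, so P(k) = 5k/(2(k + 2)).
Then P(k+1) = P(k) + (5/((k + 2)(k + 3))) = (5k/(2(k + 2))) + (5/((k + 2)(k + 3))).
Simplifying, P(k+1) = 5(k + 1)/(2(k + 3)) = 5(k+1)/(2((k+1) + 2)),
which is the closed form with m = k+1.
By the principle of mathematical induction, the result holds for all m ≥ 1.

P(m) = 5m/(2(m + 2))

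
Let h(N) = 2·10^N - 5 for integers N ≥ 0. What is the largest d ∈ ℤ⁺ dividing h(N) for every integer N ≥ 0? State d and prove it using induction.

d = 3

Computing the first values: h(0) = -3 and h(1) = 15; gcd(-3, 15) = 3, so d ≤ 3.
We prove 3 | 2·10^N - 5 for all N ≥ 0 by induction on N.
Base step (N = 0): h(0) = -3 = 3·(-1), so 3 | h(0).
For the inductive step, assume it holds for an arbitrary k ≥ 0, i.e. 3 | h(k). Then
h(k+1) = 2·10^(k+1) - 5 = 10·(2·10^k - 5) + 45 = 10·h(k) + 45. The first term is divisible by 3 by the inductive hypothesis, and 45 is divisible by 3. Hence 3 | h(k+1).
Hence, by induction on N, the claim holds for every N ≥ 0.
Therefore the largest such d is 3.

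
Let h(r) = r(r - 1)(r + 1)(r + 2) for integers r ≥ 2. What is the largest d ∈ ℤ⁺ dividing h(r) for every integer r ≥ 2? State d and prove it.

d = 24

Computing the first values: h(2) = 24 and h(3) = 120; gcd(24, 120) = 24, so d ≤ 24.
We prove 24 | r(r - 1)(r + 1)(r + 2) for all r ≥ 2 by induction on r.
Base step (r = 2): h(2) = 24 = 24·(1), so 24 | h(2).
Inductive step: suppose the statement holds for some m ≥ 2, i.e. 24 | h(m). Then
h(m+1) − h(m) = m·(m+1)·(m+2)·(m+3) − (m-1)·m·(m+1)·(m+2) = m·(m+1)·(m+2)·[(m+3) − (m-1)] = 4·m·(m+1)·(m+2). The product of 3 consecutive integers is divisible by (3)! = 6, so h(m+1) − h(m) is divisible by 4·6 = 24. By the inductive hypothesis 24 | h(m), hence 24 | h(m+1).
By induction, the statement is established for all r ≥ 2.
Therefore the largest such d is 24.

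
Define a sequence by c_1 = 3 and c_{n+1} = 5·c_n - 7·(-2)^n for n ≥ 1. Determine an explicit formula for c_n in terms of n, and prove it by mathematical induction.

Computing the first terms: c_1 = 3, c_2 = 29, c_3 = 117. This suggests c_n = (-2)^n + 5^n.
For the base case n = 1: the formula gives 3 = 3 = c_1.
Inductive step: suppose the statement holds for some j ≥ 1, so c_j = (-2)^j + 5^j.
Then c_{j+1} = 5·c_j - 7·(-2)^j = 5·((-2)^j + 5^j) - 7·(-2)^j = (-2)^(j + 1) + 5^(j + 1),
which is the claimed formula at n = j+1.
By induction, the statement is established for all n ≥ 1.

c_n = (-2)^n + 5^n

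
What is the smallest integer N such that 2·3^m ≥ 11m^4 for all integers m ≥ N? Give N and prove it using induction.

N = 10

At m = 9: 39366 < 72171, so the inequality fails and N ≥ 10. We prove 2·3^m ≥ 11m^4 for all m ≥ 10.
When m = 10: 2·3^m = 118098 and 11m^4 = 110000, so 118098 ≥ 110000.
Suppose the result is true for m = k, so 2·3^k ≥ 11k^4.
Then 2·3^(k + 1) = 3·(2·3^k) ≥ 3·(11k^4).
Also, for k ≥ 10 we have 3·(11k^4) ≥ 11(k+1)^4, since 3 ≥ (1 + 1/k)^4 for all k ≥ 10.
Combining, 2·3^(k + 1) ≥ 11(k+1)^4.
Hence, by induction on m, the claim holds for every m ≥ 10.
Hence the smallest such N is 10.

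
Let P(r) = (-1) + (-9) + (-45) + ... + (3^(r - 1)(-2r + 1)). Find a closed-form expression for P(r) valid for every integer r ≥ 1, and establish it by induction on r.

We claim P(r) = 3^r(-r + 1) - 1 for all r ≥ 1.
Base case (r = 1): P(1) = -1, and the closed form gives -1. They agree.
Suppose the result is true for r = m, so P(m) = 3^m(-m + 1) - 1.
Then P(m+1) = P(m) + (3^m(-2m - 1)) = (3^m(-m + 1) - 1) + (3^m(-2m - 1)).
Simplifying, P(m+1) = -3·3^m·m - 1 = 3^(m+1)(-(m+1) + 1) - 1,
which is the closed form with r = m+1.
By the principle of mathematical induction, the result holds for all r ≥ 1.

P(r) = 3^r(-r + 1) - 1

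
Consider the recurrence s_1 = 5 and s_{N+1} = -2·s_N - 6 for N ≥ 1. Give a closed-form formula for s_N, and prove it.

s_N = 7(-2)^(N - 1) - 2

Computing the first terms: s_1 = 5, s_2 = -16, s_3 = 26. This suggests s_N = 7(-2)^(N - 1) - 2.
For the base case N = 1: the formula gives 5 = 5 = s_1.
Suppose the result is true for N = m, so s_m = 7(-2)^(m - 1) - 2.
Then s_{m+1} = -2·s_m - 6 = -2·(7(-2)^(m - 1) - 2) - 6 = 7(-2)^m - 2 = 7(-2)^((m+1) - 1) - 2,
which is the claimed formula at N = m+1.
This completes the induction.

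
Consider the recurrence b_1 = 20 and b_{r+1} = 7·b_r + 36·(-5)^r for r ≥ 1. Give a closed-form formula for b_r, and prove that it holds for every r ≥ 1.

b_r = -3(-5)^r + 5·7^(r - 1)

Computing the first terms: b_1 = 20, b_2 = -40, b_3 = 620. This suggests b_r = -3(-5)^r + 5·7^(r - 1).
For the base case r = 1: the formula gives 20 = 20 = b_1.
Inductive step: suppose the statement holds for some m ≥ 1, so b_m = -3(-5)^m + 5·7^(m - 1).
Then b_{m+1} = 7·b_m + 36·(-5)^m = 7·(-3(-5)^m + 5·7^(m - 1)) + 36·(-5)^m = -3(-5)^(m + 1) + 5·7^m = -3(-5)^(m+1) + 5·7^((m+1) - 1),
which is the claimed formula at r = m+1.
Hence, by induction on r, the claim holds for every r ≥ 1.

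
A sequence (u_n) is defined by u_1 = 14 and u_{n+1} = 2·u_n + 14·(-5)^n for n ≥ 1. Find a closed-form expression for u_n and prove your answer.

u_n = -2(-5)^n + 2^(n + 1)

Computing the first terms: u_1 = 14, u_2 = -42, u_3 = 266. This suggests u_n = -2(-5)^n + 2^(n + 1).
Base case (n = 1): the formula gives 14 = 14 = u_1.
Suppose the result is true for n = m, so u_m = -2(-5)^m + 2^(m + 1).
Then u_{m+1} = 2·u_m + 14·(-5)^m = 2·(-2(-5)^m + 2^(m + 1)) + 14·(-5)^m = -2(-5)^(m + 1) + 2^(m + 2) = -2(-5)^(m+1) + 2^((m+1) + 1),
which is the claimed formula at n = m+1.
By induction, the statement is established for all n ≥ 1.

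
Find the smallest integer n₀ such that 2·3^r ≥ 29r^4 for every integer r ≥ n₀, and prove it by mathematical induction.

At r = 11: 354294 < 424589, so the inequality fails and n₀ ≥ 12. We prove 2·3^r ≥ 29r^4 for all r ≥ 12.
Base case (r = 12): 2·3^r = 1062882 and 29r^4 = 601344, so 1062882 ≥ 601344.
Suppose the result is true for r = k, so 2·3^k ≥ 29k^4.
Then 2·3^(k + 1) = 3·(2·3^k) ≥ 3·(29k^4).
Also, for k ≥ 12 we have 3·(29k^4) ≥ 29(k+1)^4, since 3 ≥ (1 + 1/k)^4 for all k ≥ 12.
Combining, 2·3^(k + 1) ≥ 29(k+1)^4.
By the principle of mathematical induction, the result holds for all r ≥ 12.
Hence the smallest such n₀ is 12.

n₀ = 12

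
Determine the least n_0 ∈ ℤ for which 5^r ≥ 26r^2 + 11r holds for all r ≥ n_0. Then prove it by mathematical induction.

At r = 3: 125 < 267, so the inequality fails and n_0 ≥ 4. We prove 5^r ≥ 26r^2 + 11r for all r ≥ 4.
When r = 4: 5^r = 625 and 26r^2 + 11r = 460, so 625 ≥ 460.
Inductive step: assume the claim holds for r = m, so 5^m ≥ 26m^2 + 11m.
Then 5^(m + 1) = 5·(5^m) ≥ 5·(26m^2 + 11m).
Also, for m ≥ 4 we have 5·(26m^2 + 11m) ≥ 26(m+1)^2 + 11(m+1), since 5·(26m^2 + 11m) − (26(m+1)^2 + 11(m+1)) = 104m^2 - 8m - 37, which is nonnegative for all m ≥ 4.
Combining, 5^(m + 1) ≥ 26(m+1)^2 + 11(m+1).
This completes the induction.
Hence the smallest such n_0 is 4.

n_0 = 4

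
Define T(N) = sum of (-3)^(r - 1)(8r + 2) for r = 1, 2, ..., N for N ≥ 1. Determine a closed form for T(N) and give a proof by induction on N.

We claim T(N) = -(-3)^N(2N + 1) + 1 for all N ≥ 1.
For the base case N = 1: T(1) = 10, and the closed form gives 10. They agree.
Suppose the result is true for N = r, so T(r) = -(-3)^r(2r + 1) + 1.
Then T(r+1) = T(r) + ((-3)^r(8r + 10)) = (-(-3)^r(2r + 1) + 1) + ((-3)^r(8r + 10)).
Simplifying, T(r+1) = 6(-3)^r·r + 9(-3)^r + 1 = -(-3)^(r+1)(2(r+1) + 1) + 1,
which is the closed form with N = r+1.
By induction, the statement is established for all N ≥ 1.

T(N) = -(-3)^N(2N + 1) + 1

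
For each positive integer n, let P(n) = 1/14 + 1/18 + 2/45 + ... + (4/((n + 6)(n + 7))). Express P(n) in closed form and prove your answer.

P(n) = 4n/(7(n + 7))

We claim P(n) = 4n/(7(n + 7)) for all n ≥ 1.
Base step (n = 1): P(1) = 1/14, and the closed form gives 1/14. They agree.
For the inductive step, assume it holds for an arbitrary j ≥ 1, so P(j) = 4j/(7(j + 7)).
Then P(j+1) = P(j) + (4/((j + 7)(j + 8))) = (4j/(7(j + 7))) + (4/((j + 7)(j + 8))).
Simplifying, P(j+1) = 4(j + 1)/(7(j + 8)) = 4(j+1)/(7((j+1) + 7)),
which is the closed form with n = j+1.
By induction, the statement is established for all n ≥ 1.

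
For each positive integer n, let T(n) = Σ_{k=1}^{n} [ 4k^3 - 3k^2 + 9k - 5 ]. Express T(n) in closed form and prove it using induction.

T(n) = n(n^3 + n^2 + 4n - 1)

We claim T(n) = n(n^3 + n^2 + 4n - 1) for all n ≥ 1.
Base case (n = 1): T(1) = 5, and the closed form gives 5. They agree.
Inductive step: suppose the statement holds for some k ≥ 1, so T(k) = k(k^3 + k^2 + 4k - 1).
Then T(k+1) = T(k) + (4k^3 + 9k^2 + 15k + 5) = (k(k^3 + k^2 + 4k - 1)) + (4k^3 + 9k^2 + 15k + 5).
Simplifying, T(k+1) = (k + 1)(k^3 + 4k^2 + 9k + 5) = (k+1)((k+1)^3 + (k+1)^2 + 4(k+1) - 1),
which is the closed form with n = k+1.
By induction, the statement is established for all n ≥ 1.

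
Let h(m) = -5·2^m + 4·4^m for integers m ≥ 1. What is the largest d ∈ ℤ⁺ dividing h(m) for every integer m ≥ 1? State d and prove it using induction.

d = 2

Computing the first values: h(1) = 6 and h(2) = 44; gcd(6, 44) = 2, so d ≤ 2.
We prove 2 | -5·2^m + 4·4^m for all m ≥ 1 by induction on m.
Base case (m = 1): h(1) = 6 = 2·(3), so 2 | h(1).
Inductive step: assume the claim holds for m = j, i.e. 2 | h(j). Then
h(j+1) − 4·h(j) = (-5·2^(j+1) + 4·4^(j+1)) − 4·(-5·2^j + 4·4^j) = (-5)·2^j·(2 − 4) = (10)·2^j. Since 2 | h(j) by the inductive hypothesis, 2 | 4·h(j); and 2 | 10 since 10 = 2·5. Therefore 2 | h(j+1).
This completes the induction.
Therefore the largest such d is 2.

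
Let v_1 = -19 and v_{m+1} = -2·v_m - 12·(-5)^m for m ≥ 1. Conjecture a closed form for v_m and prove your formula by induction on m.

Computing the first terms: v_1 = -19, v_2 = 98, v_3 = -496. This suggests v_m = (-2)^(m - 1) + 4(-5)^m.
Base step (m = 1): the formula gives -19 = -19 = v_1.
For the inductive step, assume it holds for an arbitrary i ≥ 1, so v_i = (-2)^(i - 1) + 4(-5)^i.
Then v_{i+1} = -2·v_i - 12·(-5)^i = -2·((-2)^(i - 1) + 4(-5)^i) - 12·(-5)^i = (-2)^i + 4(-5)^(i + 1) = (-2)^((i+1) - 1) + 4(-5)^(i+1),
which is the claimed formula at m = i+1.
Hence, by induction on m, the claim holds for every m ≥ 1.

v_m = (-2)^(m - 1) + 4(-5)^m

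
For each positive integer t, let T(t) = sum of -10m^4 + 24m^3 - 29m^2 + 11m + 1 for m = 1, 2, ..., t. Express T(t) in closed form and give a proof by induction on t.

T(t) = -t(2t^4 - t^3 + t^2 + 3t - 2)

We claim T(t) = -t(2t^4 - t^3 + t^2 + 3t - 2) for all t ≥ 1.
Base step (t = 1): T(1) = -3, and the closed form gives -3. They agree.
Suppose the result is true for t = m, so T(m) = m(-2m^4 + m^3 - m^2 - 3m + 2).
Then T(m+1) = T(m) + (-10m^4 - 16m^3 - 17m^2 - 15m - 3) = (m(-2m^4 + m^3 - m^2 - 3m + 2)) + (-10m^4 - 16m^3 - 17m^2 - 15m - 3).
Simplifying, T(m+1) = -(m + 1)(2m^4 + 7m^3 + 10m^2 + 10m + 3) = -(m+1)(2(m+1)^4 - (m+1)^3 + (m+1)^2 + 3(m+1) - 2),
which is the closed form with t = m+1.
By the principle of mathematical induction, the result holds for all t ≥ 1.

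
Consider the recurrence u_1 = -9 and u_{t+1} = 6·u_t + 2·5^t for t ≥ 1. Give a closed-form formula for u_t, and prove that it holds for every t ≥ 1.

u_t = -2·5^t + 6^(t - 1)

Computing the first terms: u_1 = -9, u_2 = -44, u_3 = -214. This suggests u_t = -2·5^t + 6^(t - 1).
Base step (t = 1): the formula gives -9 = -9 = u_1.
Inductive step: suppose the statement holds for some j ≥ 1, so u_j = -2·5^j + 6^(j - 1).
Then u_{j+1} = 6·u_j + 2·5^j = 6·(-2·5^j + 6^(j - 1)) + 2·5^j = -2·5^(j + 1) + 6^j = -2·5^(j+1) + 6^((j+1) - 1),
which is the claimed formula at t = j+1.
This completes the induction.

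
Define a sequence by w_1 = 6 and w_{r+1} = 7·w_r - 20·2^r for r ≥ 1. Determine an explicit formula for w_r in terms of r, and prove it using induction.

w_r = 2^(r + 2) - 2·7^(r - 1)

Computing the first terms: w_1 = 6, w_2 = 2, w_3 = -66. This suggests w_r = 2^(r + 2) - 2·7^(r - 1).
Base step (r = 1): the formula gives 6 = 6 = w_1.
Inductive step: suppose the statement holds for some k ≥ 1, so w_k = 2^(k + 2) - 2·7^(k - 1).
Then w_{k+1} = 7·w_k - 20·2^k = 7·(2^(k + 2) - 2·7^(k - 1)) - 20·2^k = 2^(k + 3) - 2·7^k = 2^((k+1) + 2) - 2·7^((k+1) - 1),
which is the claimed formula at r = k+1.
By the principle of mathematical induction, the result holds for all r ≥ 1.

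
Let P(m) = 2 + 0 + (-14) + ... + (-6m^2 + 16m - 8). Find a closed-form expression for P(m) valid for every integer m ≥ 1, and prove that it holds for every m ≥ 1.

P(m) = -m(2m^2 - 5m + 1)

We claim P(m) = -m(2m^2 - 5m + 1) for all m ≥ 1.
Base case (m = 1): P(1) = 2, and the closed form gives 2. They agree.
Inductive step: assume the claim holds for m = k, so P(k) = k(-2k^2 + 5k - 1).
Then P(k+1) = P(k) + (-6k^2 + 4k + 2) = (k(-2k^2 + 5k - 1)) + (-6k^2 + 4k + 2).
Simplifying, P(k+1) = -(k + 1)(2k^2 - k - 2) = -(k+1)(2(k+1)^2 - 5(k+1) + 1),
which is the closed form with m = k+1.
This completes the induction.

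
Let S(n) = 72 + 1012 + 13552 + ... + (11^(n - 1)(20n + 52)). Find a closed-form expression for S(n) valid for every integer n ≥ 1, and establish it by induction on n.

We claim S(n) = 11^n(2n + 5) - 5 for all n ≥ 1.
When n = 1: S(1) = 72, and the closed form gives 72. They agree.
Inductive step: assume the claim holds for n = p, so S(p) = 11^p(2p + 5) - 5.
Then S(p+1) = S(p) + (11^p(20p + 72)) = (11^p(2p + 5) - 5) + (11^p(20p + 72)).
Simplifying, S(p+1) = 22·11^p·p + 77·11^p - 5 = 11^(p+1)(2(p+1) + 5) - 5,
which is the closed form with n = p+1.
By induction, the statement is established for all n ≥ 1.

S(n) = 11^n(2n + 5) - 5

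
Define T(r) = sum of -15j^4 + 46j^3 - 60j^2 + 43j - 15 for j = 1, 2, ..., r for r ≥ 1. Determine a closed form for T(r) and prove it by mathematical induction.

T(r) = -r(3r^4 - 4r^3 + 2r^2 - 3r + 3)

We claim T(r) = -r(3r^4 - 4r^3 + 2r^2 - 3r + 3) for all r ≥ 1.
When r = 1: T(1) = -1, and the closed form gives -1. They agree.
For the inductive step, assume it holds for an arbitrary j ≥ 1, so T(j) = j(-3j^4 + 4j^3 - 2j^2 + 3j - 3).
Then T(j+1) = T(j) + (-15j^4 - 14j^3 - 12j^2 + j - 1) = (j(-3j^4 + 4j^3 - 2j^2 + 3j - 3)) + (-15j^4 - 14j^3 - 12j^2 + j - 1).
Simplifying, T(j+1) = -(j + 1)(3j^4 + 8j^3 + 8j^2 + j + 1) = -(j+1)(3(j+1)^4 - 4(j+1)^3 + 2(j+1)^2 - 3(j+1) + 3),
which is the closed form with r = j+1.
This completes the induction.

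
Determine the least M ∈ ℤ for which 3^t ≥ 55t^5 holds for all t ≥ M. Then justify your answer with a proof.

At t = 16: 43046721 < 57671680, so the inequality fails and M ≥ 17. We prove 3^t ≥ 55t^5 for all t ≥ 17.
Base step (t = 17): 3^t = 129140163 and 55t^5 = 78092135, so 129140163 ≥ 78092135.
Inductive step: assume the claim holds for t = m, so 3^m ≥ 55m^5.
Then 3^(m + 1) = 3·(3^m) ≥ 3·(55m^5).
Also, for m ≥ 17 we have 3·(55m^5) ≥ 55(m+1)^5, since 3 ≥ (1 + 1/m)^5 for all m ≥ 17.
Combining, 3^(m + 1) ≥ 55(m+1)^5.
By induction, the statement is established for all t ≥ 17.
Hence the smallest such M is 17.

M = 17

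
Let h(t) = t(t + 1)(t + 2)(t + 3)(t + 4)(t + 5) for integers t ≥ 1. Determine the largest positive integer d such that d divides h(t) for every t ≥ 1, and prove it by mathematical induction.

Computing the first values: h(1) = 720 and h(2) = 5040; gcd(720, 5040) = 720, so d ≤ 720.
We prove 720 | t(t + 1)(t + 2)(t + 3)(t + 4)(t + 5) for all t ≥ 1 by induction on t.
For the base case t = 1: h(1) = 720 = 720·(1), so 720 | h(1).
Inductive step: assume the claim holds for t = k, i.e. 720 | h(k). Then
h(k+1) − h(k) = (k+1)·(k+2)·(k+3)·(k+4)·(k+5)·(k+6) − k·(k+1)·(k+2)·(k+3)·(k+4)·(k+5) = (k+1)·(k+2)·(k+3)·(k+4)·(k+5)·[(k+6) − k] = 6·(k+1)·(k+2)·(k+3)·(k+4)·(k+5). The product of 5 consecutive integers is divisible by (5)! = 120, so h(k+1) − h(k) is divisible by 6·120 = 720. By the inductive hypothesis 720 | h(k), hence 720 | h(k+1).
By the principle of mathematical induction, the result holds for all t ≥ 1.
Therefore the largest such d is 720.

d = 720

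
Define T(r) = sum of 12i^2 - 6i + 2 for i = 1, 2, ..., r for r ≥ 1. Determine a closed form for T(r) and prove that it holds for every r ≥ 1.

We claim T(r) = r(4r^2 + 3r + 1) for all r ≥ 1.
When r = 1: T(1) = 8, and the closed form gives 8. They agree.
Suppose the result is true for r = i, so T(i) = i(4i^2 + 3i + 1).
Then T(i+1) = T(i) + (12i^2 + 18i + 8) = (i(4i^2 + 3i + 1)) + (12i^2 + 18i + 8).
Simplifying, T(i+1) = (i + 1)(4i^2 + 11i + 8) = (i+1)(4(i+1)^2 + 3(i+1) + 1),
which is the closed form with r = i+1.
By induction, the statement is established for all r ≥ 1.

T(r) = r(4r^2 + 3r + 1)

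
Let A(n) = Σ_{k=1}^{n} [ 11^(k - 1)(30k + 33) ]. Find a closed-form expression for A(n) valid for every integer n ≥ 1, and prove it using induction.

A(n) = 3·11^n(n + 1) - 3

We claim A(n) = 3·11^n(n + 1) - 3 for all n ≥ 1.
When n = 1: A(1) = 63, and the closed form gives 63. They agree.
Inductive step: assume the claim holds for n = k, so A(k) = 3·11^k(k + 1) - 3.
Then A(k+1) = A(k) + (11^k(30k + 63)) = (3·11^k(k + 1) - 3) + (11^k(30k + 63)).
Simplifying, A(k+1) = 33·11^k·k + 66·11^k - 3 = 3·11^(k+1)((k+1) + 1) - 3,
which is the closed form with n = k+1.
Hence, by induction on n, the claim holds for every n ≥ 1.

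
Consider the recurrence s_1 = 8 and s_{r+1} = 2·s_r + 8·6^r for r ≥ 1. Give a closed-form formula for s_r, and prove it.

s_r = -2^(r + 1) + 2·6^r

Computing the first terms: s_1 = 8, s_2 = 64, s_3 = 416. This suggests s_r = -2^(r + 1) + 2·6^r.
When r = 1: the formula gives 8 = 8 = s_1.
Inductive step: suppose the statement holds for some p ≥ 1, so s_p = -2^(p + 1) + 2·6^p.
Then s_{p+1} = 2·s_p + 8·6^p = 2·(-2^(p + 1) + 2·6^p) + 8·6^p = -2^(p + 2) + 2·6^(p + 1) = -2^((p+1) + 1) + 2·6^(p+1),
which is the claimed formula at r = p+1.
By induction, the statement is established for all r ≥ 1.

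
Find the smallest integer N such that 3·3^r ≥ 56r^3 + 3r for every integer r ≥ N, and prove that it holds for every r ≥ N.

At r = 8: 19683 < 28696, so the inequality fails and N ≥ 9. We prove 3·3^r ≥ 56r^3 + 3r for all r ≥ 9.
Base step (r = 9): 3·3^r = 59049 and 56r^3 + 3r = 40851, so 59049 ≥ 40851.
For the inductive step, assume it holds for an arbitrary k ≥ 9, so 3·3^k ≥ 56k^3 + 3k.
Then 3·3^(k + 1) = 3·(3·3^k) ≥ 3·(56k^3 + 3k).
Also, for k ≥ 9 we have 3·(56k^3 + 3k) ≥ 56(k+1)^3 + 3(k+1), since 3·(56k^3 + 3k) − (56(k+1)^3 + 3(k+1)) = 112k^3 - 168k^2 - 162k - 59, which is nonnegative for all k ≥ 9.
Combining, 3·3^(k + 1) ≥ 56(k+1)^3 + 3(k+1).
By the principle of mathematical induction, the result holds for all r ≥ 9.
Hence the smallest such N is 9.

N = 9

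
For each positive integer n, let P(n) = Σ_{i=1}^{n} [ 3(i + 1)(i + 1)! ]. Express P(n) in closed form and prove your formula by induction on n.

P(n) = 3(n + 2)! - 6

We claim P(n) = 3(n + 2)! - 6 for all n ≥ 1.
When n = 1: P(1) = 12, and the closed form gives 12. They agree.
Suppose the result is true for n = i, so P(i) = 3(i + 2)! - 6.
Then P(i+1) = P(i) + (3(i + 2)(i + 2)!) = (3(i + 2)! - 6) + (3(i + 2)(i + 2)!).
Simplifying, P(i+1) = 3((i+1) + 2)! - 6,
which is the closed form with n = i+1.
Hence, by induction on n, the claim holds for every n ≥ 1.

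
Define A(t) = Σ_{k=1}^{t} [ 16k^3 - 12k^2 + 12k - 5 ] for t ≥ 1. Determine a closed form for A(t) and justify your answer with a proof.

We claim A(t) = t(4t^3 + 4t^2 + 4t - 1) for all t ≥ 1.
For the base case t = 1: A(1) = 11, and the closed form gives 11. They agree.
Inductive step: suppose the statement holds for some k ≥ 1, so A(k) = k(4k^3 + 4k^2 + 4k - 1).
Then A(k+1) = A(k) + (16k^3 + 36k^2 + 36k + 11) = (k(4k^3 + 4k^2 + 4k - 1)) + (16k^3 + 36k^2 + 36k + 11).
Simplifying, A(k+1) = (k + 1)(4k^3 + 16k^2 + 24k + 11) = (k+1)(4(k+1)^3 + 4(k+1)^2 + 4(k+1) - 1),
which is the closed form with t = k+1.
Hence, by induction on t, the claim holds for every t ≥ 1.

A(t) = t(4t^3 + 4t^2 + 4t - 1)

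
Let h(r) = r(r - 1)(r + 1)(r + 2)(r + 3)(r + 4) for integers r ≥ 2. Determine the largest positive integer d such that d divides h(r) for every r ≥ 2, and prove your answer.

d = 720

Computing the first values: h(2) = 720 and h(3) = 5040; gcd(720, 5040) = 720, so d ≤ 720.
We prove 720 | r(r - 1)(r + 1)(r + 2)(r + 3)(r + 4) for all r ≥ 2 by induction on r.
Base step (r = 2): h(2) = 720 = 720·(1), so 720 | h(2).
For the inductive step, assume it holds for an arbitrary m ≥ 2, i.e. 720 | h(m). Then
h(m+1) − h(m) = m·(m+1)·(m+2)·(m+3)·(m+4)·(m+5) − (m-1)·m·(m+1)·(m+2)·(m+3)·(m+4) = m·(m+1)·(m+2)·(m+3)·(m+4)·[(m+5) − (m-1)] = 6·m·(m+1)·(m+2)·(m+3)·(m+4). The product of 5 consecutive integers is divisible by (5)! = 120, so h(m+1) − h(m) is divisible by 6·120 = 720. By the inductive hypothesis 720 | h(m), hence 720 | h(m+1).
By the principle of mathematical induction, the result holds for all r ≥ 2.
Therefore the largest such d is 720.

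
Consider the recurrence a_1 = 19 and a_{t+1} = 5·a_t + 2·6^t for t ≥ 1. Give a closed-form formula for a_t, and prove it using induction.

Computing the first terms: a_1 = 19, a_2 = 107, a_3 = 607. This suggests a_t = 7·5^(t - 1) + 2·6^t.
Base case (t = 1): the formula gives 19 = 19 = a_1.
Inductive step: assume the claim holds for t = p, so a_p = 7·5^(p - 1) + 2·6^p.
Then a_{p+1} = 5·a_p + 2·6^p = 5·(7·5^(p - 1) + 2·6^p) + 2·6^p = 7·5^p + 2·6^(p + 1) = 7·5^((p+1) - 1) + 2·6^(p+1),
which is the claimed formula at t = p+1.
By induction, the statement is established for all t ≥ 1.

a_t = 7·5^(t - 1) + 2·6^t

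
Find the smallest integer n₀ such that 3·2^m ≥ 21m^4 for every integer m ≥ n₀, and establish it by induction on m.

At m = 20: 3145728 < 3360000, so the inequality fails and n₀ ≥ 21. We prove 3·2^m ≥ 21m^4 for all m ≥ 21.
When m = 21: 3·2^m = 6291456 and 21m^4 = 4084101, so 6291456 ≥ 4084101.
Inductive step: suppose the statement holds for some r ≥ 21, so 3·2^r ≥ 21r^4.
Then 3·2^(r + 1) = 2·(3·2^r) ≥ 2·(21r^4).
Also, for r ≥ 21 we have 2·(21r^4) ≥ 21(r+1)^4, since 2 ≥ (1 + 1/r)^4 for all r ≥ 21.
Combining, 3·2^(r + 1) ≥ 21(r+1)^4.
This completes the induction.
Hence the smallest such n₀ is 21.

n₀ = 21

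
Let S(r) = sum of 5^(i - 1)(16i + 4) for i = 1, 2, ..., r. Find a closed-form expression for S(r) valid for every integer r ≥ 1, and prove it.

We claim S(r) = 4·5^r·r for all r ≥ 1.
For the base case r = 1: S(1) = 20, and the closed form gives 20. They agree.
For the inductive step, assume it holds for an arbitrary i ≥ 1, so S(i) = 4·5^i·i.
Then S(i+1) = S(i) + (5^i(16i + 20)) = (4·5^i·i) + (5^i(16i + 20)).
Simplifying, S(i+1) = 20·5^i(i + 1) = 4·5^(i+1)·(i+1),
which is the closed form with r = i+1.
Hence, by induction on r, the claim holds for every r ≥ 1.

S(r) = 4·5^r·r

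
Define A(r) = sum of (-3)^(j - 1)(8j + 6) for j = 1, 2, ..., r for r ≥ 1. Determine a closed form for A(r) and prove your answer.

A(r) = -2(-3)^r(r + 1) + 2

We claim A(r) = -2(-3)^r(r + 1) + 2 for all r ≥ 1.
For the base case r = 1: A(1) = 14, and the closed form gives 14. They agree.
Inductive step: suppose the statement holds for some j ≥ 1, so A(j) = -2(-3)^j(j + 1) + 2.
Then A(j+1) = A(j) + ((-3)^j(8j + 14)) = (-2(-3)^j(j + 1) + 2) + ((-3)^j(8j + 14)).
Simplifying, A(j+1) = 6(-3)^j·j + 12(-3)^j + 2 = -2(-3)^(j+1)((j+1) + 1) + 2,
which is the closed form with r = j+1.
This completes the induction.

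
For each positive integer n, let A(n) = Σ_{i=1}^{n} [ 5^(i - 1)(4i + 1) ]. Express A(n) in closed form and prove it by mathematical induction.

We claim A(n) = 5^n·n for all n ≥ 1.
When n = 1: A(1) = 5, and the closed form gives 5. They agree.
Suppose the result is true for n = i, so A(i) = 5^i·i.
Then A(i+1) = A(i) + (5^i(4i + 5)) = (5^i·i) + (5^i(4i + 5)).
Simplifying, A(i+1) = 5^(i + 1)(i + 1) = 5^(i+1)·(i+1),
which is the closed form with n = i+1.
By the principle of mathematical induction, the result holds for all n ≥ 1.

A(n) = 5^n·n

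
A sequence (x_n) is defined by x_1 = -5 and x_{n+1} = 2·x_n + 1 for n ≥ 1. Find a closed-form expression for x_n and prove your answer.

Computing the first terms: x_1 = -5, x_2 = -9, x_3 = -17. This suggests x_n = -2^(n + 1) - 1.
When n = 1: the formula gives -5 = -5 = x_1.
For the inductive step, assume it holds for an arbitrary r ≥ 1, so x_r = -2^(r + 1) - 1.
Then x_{r+1} = 2·x_r + 1 = 2·(-2^(r + 1) - 1) + 1 = -2^(r + 2) - 1 = -2^((r+1) + 1) - 1,
which is the claimed formula at n = r+1.
By the principle of mathematical induction, the result holds for all n ≥ 1.

x_n = -2^(n + 1) - 1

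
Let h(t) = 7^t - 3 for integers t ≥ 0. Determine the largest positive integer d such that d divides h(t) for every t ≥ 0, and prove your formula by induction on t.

Computing the first values: h(0) = -2 and h(1) = 4; gcd(-2, 4) = 2, so d ≤ 2.
We prove 2 | 7^t - 3 for all t ≥ 0 by induction on t.
Base case (t = 0): h(0) = -2 = 2·(-1), so 2 | h(0).
Suppose the result is true for t = k, i.e. 2 | h(k). Then
h(k+1) = 7^(k+1) - 3 = 7·(7^k - 3) + 18 = 7·h(k) + 18. The first term is divisible by 2 by the inductive hypothesis, and 18 is divisible by 2. Hence 2 | h(k+1).
By the principle of mathematical induction, the result holds for all t ≥ 0.
Therefore the largest such d is 2.

d = 2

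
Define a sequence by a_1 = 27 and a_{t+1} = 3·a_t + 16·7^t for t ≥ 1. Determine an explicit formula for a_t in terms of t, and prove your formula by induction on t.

Computing the first terms: a_1 = 27, a_2 = 193, a_3 = 1363. This suggests a_t = -3^(t - 1) + 4·7^t.
Base case (t = 1): the formula gives 27 = 27 = a_1.
For the inductive step, assume it holds for an arbitrary j ≥ 1, so a_j = -3^(j - 1) + 4·7^j.
Then a_{j+1} = 3·a_j + 16·7^j = 3·(-3^(j - 1) + 4·7^j) + 16·7^j = -3^j + 4·7^(j + 1) = -3^((j+1) - 1) + 4·7^(j+1),
which is the claimed formula at t = j+1.
By induction, the statement is established for all t ≥ 1.

a_t = -3^(t - 1) + 4·7^t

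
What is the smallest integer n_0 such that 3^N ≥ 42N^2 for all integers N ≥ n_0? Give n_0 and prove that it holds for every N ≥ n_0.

n_0 = 7

At N = 6: 729 < 1512, so the inequality fails and n_0 ≥ 7. We prove 3^N ≥ 42N^2 for all N ≥ 7.
Base case (N = 7): 3^N = 2187 and 42N^2 = 2058, so 2187 ≥ 2058.
Suppose the result is true for N = p, so 3^p ≥ 42p^2.
Then 3^(p + 1) = 3·(3^p) ≥ 3·(42p^2).
Also, for p ≥ 7 we have 3·(42p^2) ≥ 42(p+1)^2, since 3 ≥ (1 + 1/p)^2 for all p ≥ 7.
Combining, 3^(p + 1) ≥ 42(p+1)^2.
By induction, the statement is established for all N ≥ 7.
Hence the smallest such n_0 is 7.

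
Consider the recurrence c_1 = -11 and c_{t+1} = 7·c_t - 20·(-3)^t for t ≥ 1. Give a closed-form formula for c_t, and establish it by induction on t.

c_t = 2(-3)^t - 5·7^(t - 1)

Computing the first terms: c_1 = -11, c_2 = -17, c_3 = -299. This suggests c_t = 2(-3)^t - 5·7^(t - 1).
Base case (t = 1): the formula gives -11 = -11 = c_1.
Inductive step: assume the claim holds for t = r, so c_r = 2(-3)^r - 5·7^(r - 1).
Then c_{r+1} = 7·c_r - 20·(-3)^r = 7·(2(-3)^r - 5·7^(r - 1)) - 20·(-3)^r = 2(-3)^(r + 1) - 5·7^r = 2(-3)^(r+1) - 5·7^((r+1) - 1),
which is the claimed formula at t = r+1.
This completes the induction.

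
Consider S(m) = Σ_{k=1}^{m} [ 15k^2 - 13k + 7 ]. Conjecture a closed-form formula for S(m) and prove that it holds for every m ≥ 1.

We claim S(m) = m(5m^2 + m + 3) for all m ≥ 1.
For the base case m = 1: S(1) = 9, and the closed form gives 9. They agree.
Suppose the result is true for m = k, so S(k) = k(5k^2 + k + 3).
Then S(k+1) = S(k) + (15k^2 + 17k + 9) = (k(5k^2 + k + 3)) + (15k^2 + 17k + 9).
Simplifying, S(k+1) = (k + 1)(5k^2 + 11k + 9) = (k+1)(5(k+1)^2 + (k+1) + 3),
which is the closed form with m = k+1.
By induction, the statement is established for all m ≥ 1.

S(m) = m(5m^2 + m + 3)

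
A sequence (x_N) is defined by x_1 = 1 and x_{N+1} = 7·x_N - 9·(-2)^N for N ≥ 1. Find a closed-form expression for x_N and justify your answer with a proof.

Computing the first terms: x_1 = 1, x_2 = 25, x_3 = 139. This suggests x_N = (-2)^N + 3·7^(N - 1).
Base case (N = 1): the formula gives 1 = 1 = x_1.
Inductive step: assume the claim holds for N = i, so x_i = (-2)^i + 3·7^(i - 1).
Then x_{i+1} = 7·x_i - 9·(-2)^i = 7·((-2)^i + 3·7^(i - 1)) - 9·(-2)^i = (-2)^(i + 1) + 3·7^i = (-2)^(i+1) + 3·7^((i+1) - 1),
which is the claimed formula at N = i+1.
By induction, the statement is established for all N ≥ 1.

x_N = (-2)^N + 3·7^(N - 1)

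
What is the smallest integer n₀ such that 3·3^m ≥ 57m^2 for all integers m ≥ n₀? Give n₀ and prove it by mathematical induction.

At m = 5: 729 < 1425, so the inequality fails and n₀ ≥ 6. We prove 3·3^m ≥ 57m^2 for all m ≥ 6.
Base step (m = 6): 3·3^m = 2187 and 57m^2 = 2052, so 2187 ≥ 2052.
Inductive step: assume the claim holds for m = k, so 3·3^k ≥ 57k^2.
Then 3·3^(k + 1) = 3·(3·3^k) ≥ 3·(57k^2).
Also, for k ≥ 6 we have 3·(57k^2) ≥ 57(k+1)^2, since 3 ≥ (1 + 1/k)^2 for all k ≥ 6.
Combining, 3·3^(k + 1) ≥ 57(k+1)^2.
Hence, by induction on m, the claim holds for every m ≥ 6.
Hence the smallest such n₀ is 6.

n₀ = 6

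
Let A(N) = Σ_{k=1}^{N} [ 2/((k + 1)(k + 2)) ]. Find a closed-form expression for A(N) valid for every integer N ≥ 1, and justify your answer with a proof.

A(N) = N/(N + 2)

We claim A(N) = N/(N + 2) for all N ≥ 1.
Base case (N = 1): A(1) = 1/3, and the closed form gives 1/3. They agree.
Suppose the result is true for N = k, so A(k) = k/(k + 2).
Then A(k+1) = A(k) + (2/((k + 2)(k + 3))) = (k/(k + 2)) + (2/((k + 2)(k + 3))).
Simplifying, A(k+1) = (k + 1)/(k + 3) = (k+1)/((k+1) + 2),
which is the closed form with N = k+1.
By the principle of mathematical induction, the result holds for all N ≥ 1.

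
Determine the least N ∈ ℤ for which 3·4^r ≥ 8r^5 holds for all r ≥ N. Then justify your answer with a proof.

At r = 8: 196608 < 262144, so the inequality fails and N ≥ 9. We prove 3·4^r ≥ 8r^5 for all r ≥ 9.
Base step (r = 9): 3·4^r = 786432 and 8r^5 = 472392, so 786432 ≥ 472392.
Inductive step: assume the claim holds for r = j, so 3·4^j ≥ 8j^5.
Then 3·4^(j + 1) = 4·(3·4^j) ≥ 4·(8j^5).
Also, for j ≥ 9 we have 4·(8j^5) ≥ 8(j+1)^5, since 4 ≥ (1 + 1/j)^5 for all j ≥ 9.
Combining, 3·4^(j + 1) ≥ 8(j+1)^5.
This completes the induction.
Hence the smallest such N is 9.

N = 9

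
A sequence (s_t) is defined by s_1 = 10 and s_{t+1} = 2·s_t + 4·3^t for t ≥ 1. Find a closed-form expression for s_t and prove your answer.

Computing the first terms: s_1 = 10, s_2 = 32, s_3 = 100. This suggests s_t = -2^t + 4·3^t.
Base step (t = 1): the formula gives 10 = 10 = s_1.
Inductive step: suppose the statement holds for some k ≥ 1, so s_k = -2^k + 4·3^k.
Then s_{k+1} = 2·s_k + 4·3^k = 2·(-2^k + 4·3^k) + 4·3^k = -2^(k + 1) + 4·3^(k + 1),
which is the claimed formula at t = k+1.
This completes the induction.

s_t = -2^t + 4·3^t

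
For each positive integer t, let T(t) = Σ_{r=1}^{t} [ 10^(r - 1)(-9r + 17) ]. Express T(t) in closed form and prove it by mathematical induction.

T(t) = 10^t(-t + 2) - 2

We claim T(t) = 10^t(-t + 2) - 2 for all t ≥ 1.
For the base case t = 1: T(1) = 8, and the closed form gives 8. They agree.
Inductive step: assume the claim holds for t = r, so T(r) = 10^r(-r + 2) - 2.
Then T(r+1) = T(r) + (10^r(-9r + 8)) = (10^r(-r + 2) - 2) + (10^r(-9r + 8)).
Simplifying, T(r+1) = -10·10^r·r + 10·10^r - 2 = 10^(r+1)(-(r+1) + 2) - 2,
which is the closed form with t = r+1.
By induction, the statement is established for all t ≥ 1.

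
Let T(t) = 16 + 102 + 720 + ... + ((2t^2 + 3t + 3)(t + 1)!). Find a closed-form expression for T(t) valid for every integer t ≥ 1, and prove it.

T(t) = (2t + 1)(t + 2)! - 2

We claim T(t) = (2t + 1)(t + 2)! - 2 for all t ≥ 1.
For the base case t = 1: T(1) = 16, and the closed form gives 16. They agree.
Inductive step: assume the claim holds for t = j, so T(j) = (2j + 1)(j + 2)! - 2.
Then T(j+1) = T(j) + ((2j^2 + 7j + 8)(j + 2)!) = ((2j + 1)(j + 2)! - 2) + ((2j^2 + 7j + 8)(j + 2)!).
Simplifying, T(j+1) = (2(j+1) + 1)((j+1) + 2)! - 2,
which is the closed form with t = j+1.
By induction, the statement is established for all t ≥ 1.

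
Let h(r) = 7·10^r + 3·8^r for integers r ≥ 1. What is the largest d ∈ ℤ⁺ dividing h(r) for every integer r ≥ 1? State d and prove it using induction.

d = 2

Computing the first values: h(1) = 94 and h(2) = 892; gcd(94, 892) = 2, so d ≤ 2.
We prove 2 | 7·10^r + 3·8^r for all r ≥ 1 by induction on r.
Base case (r = 1): h(1) = 94 = 2·(47), so 2 | h(1).
Suppose the result is true for r = p, i.e. 2 | h(p). Then
h(p+1) − 10·h(p) = (7·10^(p+1) + 3·8^(p+1)) − 10·(7·10^p + 3·8^p) = (3)·8^p·(8 − 10) = (-6)·8^p. Since 2 | h(p) by the inductive hypothesis, 2 | 10·h(p); and 2 | -6 since -6 = 2·-3. Therefore 2 | h(p+1).
This completes the induction.
Therefore the largest such d is 2.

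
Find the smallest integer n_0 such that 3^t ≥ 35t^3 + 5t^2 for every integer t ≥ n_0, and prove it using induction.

n_0 = 10

At t = 9: 19683 < 25920, so the inequality fails and n_0 ≥ 10. We prove 3^t ≥ 35t^3 + 5t^2 for all t ≥ 10.
When t = 10: 3^t = 59049 and 35t^3 + 5t^2 = 35500, so 59049 ≥ 35500.
For the inductive step, assume it holds for an arbitrary i ≥ 10, so 3^i ≥ 35i^3 + 5i^2.
Then 3^(i + 1) = 3·(3^i) ≥ 3·(35i^3 + 5i^2).
Also, for i ≥ 10 we have 3·(35i^3 + 5i^2) ≥ 35(i+1)^3 + 5(i+1)^2, since 3·(35i^3 + 5i^2) − (35(i+1)^3 + 5(i+1)^2) = 70i^3 - 95i^2 - 115i - 40, which is nonnegative for all i ≥ 10.
Combining, 3^(i + 1) ≥ 35(i+1)^3 + 5(i+1)^2.
By induction, the statement is established for all t ≥ 10.
Hence the smallest such n_0 is 10.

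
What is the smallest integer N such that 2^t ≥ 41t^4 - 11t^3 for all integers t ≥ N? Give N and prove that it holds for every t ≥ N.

At t = 23: 8388608 < 11339644, so the inequality fails and N ≥ 24. We prove 2^t ≥ 41t^4 - 11t^3 for all t ≥ 24.
Base step (t = 24): 2^t = 16777216 and 41t^4 - 11t^3 = 13450752, so 16777216 ≥ 13450752.
Suppose the result is true for t = j, so 2^j ≥ 41j^4 - 11j^3.
Then 2^(j + 1) = 2·(2^j) ≥ 2·(41j^4 - 11j^3).
Also, for j ≥ 24 we have 2·(41j^4 - 11j^3) ≥ 41(j+1)^4 - 11(j+1)^3, since 2·(41j^4 - 11j^3) − (41(j+1)^4 - 11(j+1)^3) = 41j^4 - 175j^3 - 213j^2 - 131j - 30, which is nonnegative for all j ≥ 24.
Combining, 2^(j + 1) ≥ 41(j+1)^4 - 11(j+1)^3.
This completes the induction.
Hence the smallest such N is 24.

N = 24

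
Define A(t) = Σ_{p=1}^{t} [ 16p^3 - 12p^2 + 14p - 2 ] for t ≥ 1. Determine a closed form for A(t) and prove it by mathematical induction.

A(t) = t(4t^3 + 4t^2 + 5t + 3)

We claim A(t) = t(4t^3 + 4t^2 + 5t + 3) for all t ≥ 1.
Base step (t = 1): A(1) = 16, and the closed form gives 16. They agree.
Inductive step: assume the claim holds for t = p, so A(p) = p(4p^3 + 4p^2 + 5p + 3).
Then A(p+1) = A(p) + (16p^3 + 36p^2 + 38p + 16) = (p(4p^3 + 4p^2 + 5p + 3)) + (16p^3 + 36p^2 + 38p + 16).
Simplifying, A(p+1) = (p + 1)(4p^3 + 16p^2 + 25p + 16) = (p+1)(4(p+1)^3 + 4(p+1)^2 + 5(p+1) + 3),
which is the closed form with t = p+1.
This completes the induction.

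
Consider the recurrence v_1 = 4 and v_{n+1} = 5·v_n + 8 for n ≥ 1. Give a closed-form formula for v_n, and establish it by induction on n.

Computing the first terms: v_1 = 4, v_2 = 28, v_3 = 148. This suggests v_n = 6·5^(n - 1) - 2.
When n = 1: the formula gives 4 = 4 = v_1.
Inductive step: suppose the statement holds for some r ≥ 1, so v_r = 6·5^(r - 1) - 2.
Then v_{r+1} = 5·v_r + 8 = 5·(6·5^(r - 1) - 2) + 8 = 6·5^r - 2 = 6·5^((r+1) - 1) - 2,
which is the claimed formula at n = r+1.
This completes the induction.

v_n = 6·5^(n - 1) - 2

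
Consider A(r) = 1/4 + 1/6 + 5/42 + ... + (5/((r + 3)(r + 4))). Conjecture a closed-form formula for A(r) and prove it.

A(r) = 5r/(4(r + 4))

We claim A(r) = 5r/(4(r + 4)) for all r ≥ 1.
Base step (r = 1): A(1) = 1/4, and the closed form gives 1/4. They agree.
Inductive step: assume the claim holds for r = i, so A(i) = 5i/(4(i + 4)).
Then A(i+1) = A(i) + (5/((i + 4)(i + 5))) = (5i/(4(i + 4))) + (5/((i + 4)(i + 5))).
Simplifying, A(i+1) = 5(i + 1)/(4(i + 5)) = 5(i+1)/(4((i+1) + 4)),
which is the closed form with r = i+1.
This completes the induction.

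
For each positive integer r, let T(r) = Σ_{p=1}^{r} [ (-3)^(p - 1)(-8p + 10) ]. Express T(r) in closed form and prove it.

T(r) = 2(-3)^r(r - 1) + 2

We claim T(r) = 2(-3)^r(r - 1) + 2 for all r ≥ 1.
Base case (r = 1): T(1) = 2, and the closed form gives 2. They agree.
Suppose the result is true for r = p, so T(p) = 2(-3)^p(p - 1) + 2.
Then T(p+1) = T(p) + ((-3)^p(-8p + 2)) = (2(-3)^p(p - 1) + 2) + ((-3)^p(-8p + 2)).
Simplifying, T(p+1) = -6(-3)^p·p + 2 = 2(-3)^(p+1)((p+1) - 1) + 2,
which is the closed form with r = p+1.
By induction, the statement is established for all r ≥ 1.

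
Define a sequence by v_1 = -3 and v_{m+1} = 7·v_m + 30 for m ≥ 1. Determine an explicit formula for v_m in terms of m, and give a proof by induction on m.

v_m = 2·7^(m - 1) - 5

Computing the first terms: v_1 = -3, v_2 = 9, v_3 = 93. This suggests v_m = 2·7^(m - 1) - 5.
Base case (m = 1): the formula gives -3 = -3 = v_1.
Inductive step: suppose the statement holds for some r ≥ 1, so v_r = 2·7^(r - 1) - 5.
Then v_{r+1} = 7·v_r + 30 = 7·(2·7^(r - 1) - 5) + 30 = 2·7^r - 5 = 2·7^((r+1) - 1) - 5,
which is the claimed formula at m = r+1.
By the principle of mathematical induction, the result holds for all m ≥ 1.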